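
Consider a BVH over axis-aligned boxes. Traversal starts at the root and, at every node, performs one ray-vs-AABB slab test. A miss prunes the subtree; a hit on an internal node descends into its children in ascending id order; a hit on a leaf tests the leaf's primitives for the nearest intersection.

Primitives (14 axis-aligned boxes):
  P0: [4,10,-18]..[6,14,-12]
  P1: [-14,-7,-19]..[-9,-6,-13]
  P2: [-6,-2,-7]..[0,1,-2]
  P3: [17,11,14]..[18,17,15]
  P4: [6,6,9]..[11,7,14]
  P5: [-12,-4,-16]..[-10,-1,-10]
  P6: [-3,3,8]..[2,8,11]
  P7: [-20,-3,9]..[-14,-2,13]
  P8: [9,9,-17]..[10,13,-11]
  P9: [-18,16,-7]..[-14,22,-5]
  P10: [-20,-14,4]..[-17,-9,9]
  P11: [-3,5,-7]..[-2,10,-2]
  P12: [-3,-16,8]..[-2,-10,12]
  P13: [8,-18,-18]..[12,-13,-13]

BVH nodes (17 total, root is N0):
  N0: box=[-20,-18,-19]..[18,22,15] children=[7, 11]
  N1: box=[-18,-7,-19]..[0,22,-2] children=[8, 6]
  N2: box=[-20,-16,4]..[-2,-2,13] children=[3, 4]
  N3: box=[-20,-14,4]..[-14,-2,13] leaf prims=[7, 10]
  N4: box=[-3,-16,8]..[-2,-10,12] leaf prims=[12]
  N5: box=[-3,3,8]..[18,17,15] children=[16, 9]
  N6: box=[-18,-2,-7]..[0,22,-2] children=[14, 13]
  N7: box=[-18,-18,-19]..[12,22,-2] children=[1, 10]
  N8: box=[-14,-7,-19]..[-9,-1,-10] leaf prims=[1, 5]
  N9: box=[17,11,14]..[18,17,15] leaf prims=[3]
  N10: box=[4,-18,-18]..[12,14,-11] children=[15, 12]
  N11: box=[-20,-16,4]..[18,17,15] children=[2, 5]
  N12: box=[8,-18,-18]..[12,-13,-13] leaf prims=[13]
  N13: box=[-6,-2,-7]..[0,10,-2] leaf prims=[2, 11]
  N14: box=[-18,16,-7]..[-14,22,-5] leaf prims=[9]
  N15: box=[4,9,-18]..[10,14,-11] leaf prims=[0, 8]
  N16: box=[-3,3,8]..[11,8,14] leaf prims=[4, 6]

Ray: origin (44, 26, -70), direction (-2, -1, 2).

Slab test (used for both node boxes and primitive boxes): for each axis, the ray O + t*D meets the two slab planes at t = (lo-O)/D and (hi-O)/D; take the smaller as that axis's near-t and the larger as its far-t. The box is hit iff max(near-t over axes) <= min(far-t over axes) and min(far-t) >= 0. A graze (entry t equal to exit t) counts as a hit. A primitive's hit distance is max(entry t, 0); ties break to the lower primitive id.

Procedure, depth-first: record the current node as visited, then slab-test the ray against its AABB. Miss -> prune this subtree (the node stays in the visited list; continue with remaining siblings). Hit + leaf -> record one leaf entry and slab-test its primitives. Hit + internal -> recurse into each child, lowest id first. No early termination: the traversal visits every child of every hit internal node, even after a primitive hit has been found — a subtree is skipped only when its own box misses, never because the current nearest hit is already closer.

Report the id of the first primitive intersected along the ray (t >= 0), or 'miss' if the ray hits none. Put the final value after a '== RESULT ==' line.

Trace the traversal:
N0 x:[13,32] y:[4,44] z:[51/2,85/2] -> hit [51/2,32], descend [7, 11]
  N7 x:[16,31] y:[4,44] z:[51/2,34] -> hit [51/2,31], descend [1, 10]
    N1 x:[22,31] y:[4,33] z:[51/2,34] -> hit [51/2,31], descend [6, 8]
      N6 x:[22,31] y:[4,28] z:[63/2,34] -> miss, prune
      N8 x:[53/2,29] y:[27,33] z:[51/2,30] -> hit [27,29] leaf, test {P1(miss), P5@t=27}
    N10 x:[16,20] y:[12,44] z:[26,59/2] -> miss, prune
  N11 x:[13,32] y:[9,42] z:[37,85/2] -> miss, prune

Visited [0, 7, 1, 6, 8, 10, 11]. Tests: 7 box, 1 leaf. Nearest: P5.

== RESULT ==
5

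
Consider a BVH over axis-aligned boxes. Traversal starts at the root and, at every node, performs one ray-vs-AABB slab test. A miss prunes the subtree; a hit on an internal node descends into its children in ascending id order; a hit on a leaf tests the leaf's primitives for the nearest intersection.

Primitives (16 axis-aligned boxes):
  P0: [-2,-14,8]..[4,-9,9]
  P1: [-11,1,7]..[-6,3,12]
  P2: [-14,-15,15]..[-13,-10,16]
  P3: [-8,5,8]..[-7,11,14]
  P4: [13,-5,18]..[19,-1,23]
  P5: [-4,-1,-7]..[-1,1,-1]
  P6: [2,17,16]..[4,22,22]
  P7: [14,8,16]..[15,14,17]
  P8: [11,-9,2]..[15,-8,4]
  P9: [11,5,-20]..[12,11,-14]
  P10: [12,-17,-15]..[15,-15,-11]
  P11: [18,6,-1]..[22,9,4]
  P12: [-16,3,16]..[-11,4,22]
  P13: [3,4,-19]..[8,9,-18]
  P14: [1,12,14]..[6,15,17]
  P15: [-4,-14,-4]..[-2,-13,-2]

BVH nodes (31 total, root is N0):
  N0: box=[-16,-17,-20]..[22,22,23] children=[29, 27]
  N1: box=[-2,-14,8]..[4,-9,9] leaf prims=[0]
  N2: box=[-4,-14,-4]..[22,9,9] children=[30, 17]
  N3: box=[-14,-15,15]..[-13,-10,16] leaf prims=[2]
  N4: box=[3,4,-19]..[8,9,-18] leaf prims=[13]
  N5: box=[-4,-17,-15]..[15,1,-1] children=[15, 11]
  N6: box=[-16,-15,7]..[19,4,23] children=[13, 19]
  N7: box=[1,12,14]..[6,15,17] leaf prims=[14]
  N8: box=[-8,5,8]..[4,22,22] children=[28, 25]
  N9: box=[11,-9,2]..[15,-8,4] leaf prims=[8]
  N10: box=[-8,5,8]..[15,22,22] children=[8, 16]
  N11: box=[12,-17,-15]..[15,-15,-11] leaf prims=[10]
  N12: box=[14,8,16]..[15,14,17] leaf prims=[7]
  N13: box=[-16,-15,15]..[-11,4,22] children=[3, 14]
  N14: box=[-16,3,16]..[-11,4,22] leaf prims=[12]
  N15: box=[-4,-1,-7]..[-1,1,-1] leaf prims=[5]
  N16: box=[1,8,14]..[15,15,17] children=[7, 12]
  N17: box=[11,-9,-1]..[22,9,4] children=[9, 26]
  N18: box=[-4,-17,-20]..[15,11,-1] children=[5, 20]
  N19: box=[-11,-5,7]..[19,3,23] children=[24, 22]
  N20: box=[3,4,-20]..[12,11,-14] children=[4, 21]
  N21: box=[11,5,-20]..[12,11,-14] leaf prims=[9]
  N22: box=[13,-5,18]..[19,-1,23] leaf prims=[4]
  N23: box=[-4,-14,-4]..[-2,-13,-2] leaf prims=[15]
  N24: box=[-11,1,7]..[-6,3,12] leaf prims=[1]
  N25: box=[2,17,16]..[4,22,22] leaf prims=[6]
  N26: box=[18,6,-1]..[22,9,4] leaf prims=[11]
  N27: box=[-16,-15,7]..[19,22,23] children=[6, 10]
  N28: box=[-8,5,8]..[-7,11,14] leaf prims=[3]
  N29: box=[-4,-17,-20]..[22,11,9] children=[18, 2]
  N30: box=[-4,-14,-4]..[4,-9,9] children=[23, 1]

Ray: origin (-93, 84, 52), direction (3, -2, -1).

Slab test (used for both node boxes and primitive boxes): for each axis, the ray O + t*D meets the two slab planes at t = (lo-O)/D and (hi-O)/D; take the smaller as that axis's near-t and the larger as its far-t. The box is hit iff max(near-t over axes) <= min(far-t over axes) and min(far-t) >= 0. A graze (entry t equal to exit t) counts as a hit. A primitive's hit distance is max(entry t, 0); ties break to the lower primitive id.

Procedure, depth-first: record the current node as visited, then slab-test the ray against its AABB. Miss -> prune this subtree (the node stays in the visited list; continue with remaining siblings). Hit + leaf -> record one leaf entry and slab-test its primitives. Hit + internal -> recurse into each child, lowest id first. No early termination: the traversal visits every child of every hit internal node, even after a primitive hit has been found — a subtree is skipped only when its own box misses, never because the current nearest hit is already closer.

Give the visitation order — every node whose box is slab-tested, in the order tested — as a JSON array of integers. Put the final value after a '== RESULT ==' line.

Trace the traversal:
N0 x:[77/3,115/3] y:[31,101/2] z:[29,72] -> hit [31,115/3], descend [27, 29]
  N27 x:[77/3,112/3] y:[31,99/2] z:[29,45] -> hit [31,112/3], descend [6, 10]
    N6 x:[77/3,112/3] y:[40,99/2] z:[29,45] -> miss, prune
    N10 x:[85/3,36] y:[31,79/2] z:[30,44] -> hit [31,36], descend [8, 16]
      N8 x:[85/3,97/3] y:[31,79/2] z:[30,44] -> hit [31,97/3], descend [25, 28]
        N25 x:[95/3,97/3] y:[31,67/2] z:[30,36] -> hit [95/3,97/3] leaf, test {P6@t=95/3}
        N28 x:[85/3,86/3] y:[73/2,79/2] z:[38,44] -> miss, prune
      N16 x:[94/3,36] y:[69/2,38] z:[35,38] -> hit [35,36], descend [7, 12]
        N7 x:[94/3,33] y:[69/2,36] z:[35,38] -> miss, prune
        N12 x:[107/3,36] y:[35,38] z:[35,36] -> hit [107/3,36] leaf, test {P7@t=107/3}
  N29 x:[89/3,115/3] y:[73/2,101/2] z:[43,72] -> miss, prune

order=[0, 27, 6, 10, 8, 25, 28, 16, 7, 12, 29]  |boxes|=11  |leaves|=2  hit=P6

== RESULT ==
[0, 27, 6, 10, 8, 25, 28, 16, 7, 12, 29]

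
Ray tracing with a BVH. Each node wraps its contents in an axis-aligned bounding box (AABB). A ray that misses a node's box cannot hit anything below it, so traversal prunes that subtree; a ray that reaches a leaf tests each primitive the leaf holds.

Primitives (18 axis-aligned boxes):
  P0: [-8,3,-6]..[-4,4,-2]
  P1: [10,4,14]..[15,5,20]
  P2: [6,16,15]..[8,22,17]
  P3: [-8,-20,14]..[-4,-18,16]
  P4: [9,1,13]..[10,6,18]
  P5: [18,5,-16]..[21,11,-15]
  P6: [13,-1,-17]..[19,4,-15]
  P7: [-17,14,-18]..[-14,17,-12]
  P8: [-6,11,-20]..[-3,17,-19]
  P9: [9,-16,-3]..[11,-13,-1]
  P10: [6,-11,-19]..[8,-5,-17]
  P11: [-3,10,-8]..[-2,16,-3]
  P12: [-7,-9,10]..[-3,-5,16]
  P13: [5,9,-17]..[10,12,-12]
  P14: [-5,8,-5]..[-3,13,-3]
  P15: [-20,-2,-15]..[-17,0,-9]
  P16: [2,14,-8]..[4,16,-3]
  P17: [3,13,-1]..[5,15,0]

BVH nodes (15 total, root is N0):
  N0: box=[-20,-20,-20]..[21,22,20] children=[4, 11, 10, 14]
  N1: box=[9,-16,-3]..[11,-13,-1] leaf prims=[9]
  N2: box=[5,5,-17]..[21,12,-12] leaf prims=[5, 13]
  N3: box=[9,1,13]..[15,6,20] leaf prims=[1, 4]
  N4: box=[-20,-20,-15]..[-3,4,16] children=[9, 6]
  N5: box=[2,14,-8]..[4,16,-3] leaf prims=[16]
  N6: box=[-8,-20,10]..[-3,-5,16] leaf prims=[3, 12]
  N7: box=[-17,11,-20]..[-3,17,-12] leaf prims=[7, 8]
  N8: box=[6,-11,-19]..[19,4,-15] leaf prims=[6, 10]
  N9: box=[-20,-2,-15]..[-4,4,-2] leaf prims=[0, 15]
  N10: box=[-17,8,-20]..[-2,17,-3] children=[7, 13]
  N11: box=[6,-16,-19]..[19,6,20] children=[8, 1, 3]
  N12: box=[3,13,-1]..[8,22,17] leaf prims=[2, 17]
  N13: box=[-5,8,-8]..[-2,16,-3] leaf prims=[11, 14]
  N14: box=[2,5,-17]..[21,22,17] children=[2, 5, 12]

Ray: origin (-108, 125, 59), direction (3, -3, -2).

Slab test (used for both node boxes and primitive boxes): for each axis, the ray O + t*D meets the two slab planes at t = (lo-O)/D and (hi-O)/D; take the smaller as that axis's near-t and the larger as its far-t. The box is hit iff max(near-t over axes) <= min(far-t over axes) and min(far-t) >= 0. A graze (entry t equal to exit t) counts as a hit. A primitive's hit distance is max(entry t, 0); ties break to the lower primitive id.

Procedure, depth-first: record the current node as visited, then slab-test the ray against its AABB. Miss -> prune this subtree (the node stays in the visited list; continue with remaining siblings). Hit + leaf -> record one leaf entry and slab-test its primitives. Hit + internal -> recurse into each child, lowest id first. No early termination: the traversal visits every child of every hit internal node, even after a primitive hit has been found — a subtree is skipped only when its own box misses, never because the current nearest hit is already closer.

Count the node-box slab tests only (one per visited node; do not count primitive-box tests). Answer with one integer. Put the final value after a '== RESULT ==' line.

Trace the traversal:
N0 x:[88/3,43] y:[103/3,145/3] z:[39/2,79/2] -> hit [103/3,79/2], descend [4, 10, 11, 14]
  N4 x:[88/3,35] y:[121/3,145/3] z:[43/2,37] -> miss, prune
  N10 x:[91/3,106/3] y:[36,39] z:[31,79/2] -> miss, prune
  N11 x:[38,127/3] y:[119/3,47] z:[39/2,39] -> miss, prune
  N14 x:[110/3,43] y:[103/3,40] z:[21,38] -> hit [110/3,38], descend [2, 5, 12]
    N2 x:[113/3,43] y:[113/3,40] z:[71/2,38] -> hit [113/3,38] leaf, test {P5(miss), P13@t=113/3}
    N5 x:[110/3,112/3] y:[109/3,37] z:[31,67/2] -> miss, prune
    N12 x:[37,116/3] y:[103/3,112/3] z:[21,30] -> miss, prune

order=[0, 4, 10, 11, 14, 2, 5, 12]  |boxes|=8  |leaves|=1  hit=P13

== RESULT ==
8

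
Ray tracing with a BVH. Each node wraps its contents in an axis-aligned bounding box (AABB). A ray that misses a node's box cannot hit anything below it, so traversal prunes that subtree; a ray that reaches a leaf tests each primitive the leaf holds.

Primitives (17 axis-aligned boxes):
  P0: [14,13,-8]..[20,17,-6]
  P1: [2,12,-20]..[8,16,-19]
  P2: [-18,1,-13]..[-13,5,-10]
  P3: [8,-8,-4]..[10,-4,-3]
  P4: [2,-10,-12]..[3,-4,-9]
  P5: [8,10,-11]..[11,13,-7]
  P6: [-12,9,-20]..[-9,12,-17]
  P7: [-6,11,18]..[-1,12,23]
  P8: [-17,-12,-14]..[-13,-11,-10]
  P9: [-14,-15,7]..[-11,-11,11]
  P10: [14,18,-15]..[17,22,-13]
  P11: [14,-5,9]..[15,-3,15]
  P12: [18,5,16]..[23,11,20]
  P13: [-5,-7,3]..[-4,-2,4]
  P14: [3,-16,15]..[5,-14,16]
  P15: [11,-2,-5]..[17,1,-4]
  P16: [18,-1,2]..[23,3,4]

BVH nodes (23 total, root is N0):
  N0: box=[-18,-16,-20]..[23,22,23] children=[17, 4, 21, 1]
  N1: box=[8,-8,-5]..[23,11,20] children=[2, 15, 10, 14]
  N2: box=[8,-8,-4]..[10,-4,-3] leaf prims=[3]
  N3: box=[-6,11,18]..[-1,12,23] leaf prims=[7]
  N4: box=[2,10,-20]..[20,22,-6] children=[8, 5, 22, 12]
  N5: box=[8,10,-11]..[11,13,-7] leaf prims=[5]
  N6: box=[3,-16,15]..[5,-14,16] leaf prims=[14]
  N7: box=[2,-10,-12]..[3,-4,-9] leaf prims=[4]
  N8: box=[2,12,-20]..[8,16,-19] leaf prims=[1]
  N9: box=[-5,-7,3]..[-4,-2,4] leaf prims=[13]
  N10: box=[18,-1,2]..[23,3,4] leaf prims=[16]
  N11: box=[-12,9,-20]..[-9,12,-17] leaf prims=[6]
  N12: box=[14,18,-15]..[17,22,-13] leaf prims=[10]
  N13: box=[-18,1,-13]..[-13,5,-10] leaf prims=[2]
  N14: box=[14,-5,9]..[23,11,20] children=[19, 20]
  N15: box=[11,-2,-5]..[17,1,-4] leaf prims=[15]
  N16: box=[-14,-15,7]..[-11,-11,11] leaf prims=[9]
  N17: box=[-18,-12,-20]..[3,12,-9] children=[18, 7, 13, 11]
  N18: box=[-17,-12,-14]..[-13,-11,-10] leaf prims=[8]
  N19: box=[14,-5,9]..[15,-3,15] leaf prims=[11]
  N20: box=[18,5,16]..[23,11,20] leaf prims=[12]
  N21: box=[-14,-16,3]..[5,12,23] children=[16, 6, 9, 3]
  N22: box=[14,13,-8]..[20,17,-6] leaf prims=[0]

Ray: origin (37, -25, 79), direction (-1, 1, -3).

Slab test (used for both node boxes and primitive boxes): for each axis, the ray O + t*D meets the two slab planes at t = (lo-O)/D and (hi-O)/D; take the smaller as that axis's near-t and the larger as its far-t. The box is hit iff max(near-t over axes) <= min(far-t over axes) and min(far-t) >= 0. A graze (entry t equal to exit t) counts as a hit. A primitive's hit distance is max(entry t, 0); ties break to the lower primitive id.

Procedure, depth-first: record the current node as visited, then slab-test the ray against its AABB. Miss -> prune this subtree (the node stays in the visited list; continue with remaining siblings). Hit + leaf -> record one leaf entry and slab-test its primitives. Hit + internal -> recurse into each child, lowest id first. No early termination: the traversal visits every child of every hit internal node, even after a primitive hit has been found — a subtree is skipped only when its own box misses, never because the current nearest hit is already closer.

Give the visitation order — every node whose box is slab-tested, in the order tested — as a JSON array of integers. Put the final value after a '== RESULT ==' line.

Trace the traversal:
N0 x:[14,55] y:[9,47] z:[56/3,33] -> hit [56/3,33], descend [1, 4, 17, 21]
  N1 x:[14,29] y:[17,36] z:[59/3,28] -> hit [59/3,28], descend [2, 10, 14, 15]
    N2 x:[27,29] y:[17,21] z:[82/3,83/3] -> miss, prune
    N10 x:[14,19] y:[24,28] z:[25,77/3] -> miss, prune
    N14 x:[14,23] y:[20,36] z:[59/3,70/3] -> hit [20,23], descend [19, 20]
      N19 x:[22,23] y:[20,22] z:[64/3,70/3] -> hit [22,22] leaf, test {P11@t=22}
      N20 x:[14,19] y:[30,36] z:[59/3,21] -> miss, prune
    N15 x:[20,26] y:[23,26] z:[83/3,28] -> miss, prune
  N4 x:[17,35] y:[35,47] z:[85/3,33] -> miss, prune
  N17 x:[34,55] y:[13,37] z:[88/3,33] -> miss, prune
  N21 x:[32,51] y:[9,37] z:[56/3,76/3] -> miss, prune

order=[0, 1, 2, 10, 14, 19, 20, 15, 4, 17, 21]  |boxes|=11  |leaves|=1  hit=P11

== RESULT ==
[0, 1, 2, 10, 14, 19, 20, 15, 4, 17, 21]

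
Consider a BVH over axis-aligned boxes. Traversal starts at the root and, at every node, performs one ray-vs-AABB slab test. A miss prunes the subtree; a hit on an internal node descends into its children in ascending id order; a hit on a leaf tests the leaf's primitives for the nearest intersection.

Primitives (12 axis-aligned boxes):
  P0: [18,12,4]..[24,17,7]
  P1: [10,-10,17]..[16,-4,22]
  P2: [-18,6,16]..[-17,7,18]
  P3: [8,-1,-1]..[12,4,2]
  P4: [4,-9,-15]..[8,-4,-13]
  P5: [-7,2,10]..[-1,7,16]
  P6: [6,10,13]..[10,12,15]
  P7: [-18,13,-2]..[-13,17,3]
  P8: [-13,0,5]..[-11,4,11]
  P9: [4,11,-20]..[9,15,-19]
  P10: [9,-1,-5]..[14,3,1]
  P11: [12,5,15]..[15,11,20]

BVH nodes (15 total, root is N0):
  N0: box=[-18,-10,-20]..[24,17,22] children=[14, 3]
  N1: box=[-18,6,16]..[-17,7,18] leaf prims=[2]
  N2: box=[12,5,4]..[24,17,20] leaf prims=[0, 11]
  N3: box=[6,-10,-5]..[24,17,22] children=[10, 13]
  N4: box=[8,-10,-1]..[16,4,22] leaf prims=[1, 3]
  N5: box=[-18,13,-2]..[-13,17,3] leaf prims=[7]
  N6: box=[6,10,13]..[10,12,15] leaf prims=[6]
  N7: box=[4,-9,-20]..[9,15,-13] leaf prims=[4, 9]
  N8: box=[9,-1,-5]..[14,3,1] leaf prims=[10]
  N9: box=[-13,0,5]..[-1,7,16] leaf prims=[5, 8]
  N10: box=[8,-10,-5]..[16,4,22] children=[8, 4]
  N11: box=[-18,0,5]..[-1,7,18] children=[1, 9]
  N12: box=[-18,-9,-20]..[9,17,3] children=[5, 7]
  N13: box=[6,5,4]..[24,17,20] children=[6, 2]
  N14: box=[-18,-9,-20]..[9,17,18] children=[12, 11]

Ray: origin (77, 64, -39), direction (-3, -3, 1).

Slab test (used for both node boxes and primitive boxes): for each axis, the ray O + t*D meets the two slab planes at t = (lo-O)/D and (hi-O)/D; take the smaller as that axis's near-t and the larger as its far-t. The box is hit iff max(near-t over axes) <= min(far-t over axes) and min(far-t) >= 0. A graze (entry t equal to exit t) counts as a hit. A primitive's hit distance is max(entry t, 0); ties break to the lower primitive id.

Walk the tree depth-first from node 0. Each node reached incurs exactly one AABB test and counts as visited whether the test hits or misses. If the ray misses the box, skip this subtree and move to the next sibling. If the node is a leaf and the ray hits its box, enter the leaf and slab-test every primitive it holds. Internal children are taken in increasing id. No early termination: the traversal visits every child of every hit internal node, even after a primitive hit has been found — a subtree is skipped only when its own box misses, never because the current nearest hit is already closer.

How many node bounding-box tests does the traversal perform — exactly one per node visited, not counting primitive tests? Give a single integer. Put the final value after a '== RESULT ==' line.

Traverse from the root:
N0 x:[53/3,95/3] y:[47/3,74/3] z:[19,61] -> hit [19,74/3], descend [3, 14]
  N3 x:[53/3,71/3] y:[47/3,74/3] z:[34,61] -> miss, prune
  N14 x:[68/3,95/3] y:[47/3,73/3] z:[19,57] -> hit [68/3,73/3], descend [11, 12]
    N11 x:[26,95/3] y:[19,64/3] z:[44,57] -> miss, prune
    N12 x:[68/3,95/3] y:[47/3,73/3] z:[19,42] -> hit [68/3,73/3], descend [5, 7]
      N5 x:[30,95/3] y:[47/3,17] z:[37,42] -> miss, prune
      N7 x:[68/3,73/3] y:[49/3,73/3] z:[19,26] -> hit [68/3,73/3] leaf, test {P4@t=24, P9(miss)}

7 AABB tests over nodes [0, 3, 14, 11, 12, 5, 7]; 1 leaf entered; closest P4.

== RESULT ==
7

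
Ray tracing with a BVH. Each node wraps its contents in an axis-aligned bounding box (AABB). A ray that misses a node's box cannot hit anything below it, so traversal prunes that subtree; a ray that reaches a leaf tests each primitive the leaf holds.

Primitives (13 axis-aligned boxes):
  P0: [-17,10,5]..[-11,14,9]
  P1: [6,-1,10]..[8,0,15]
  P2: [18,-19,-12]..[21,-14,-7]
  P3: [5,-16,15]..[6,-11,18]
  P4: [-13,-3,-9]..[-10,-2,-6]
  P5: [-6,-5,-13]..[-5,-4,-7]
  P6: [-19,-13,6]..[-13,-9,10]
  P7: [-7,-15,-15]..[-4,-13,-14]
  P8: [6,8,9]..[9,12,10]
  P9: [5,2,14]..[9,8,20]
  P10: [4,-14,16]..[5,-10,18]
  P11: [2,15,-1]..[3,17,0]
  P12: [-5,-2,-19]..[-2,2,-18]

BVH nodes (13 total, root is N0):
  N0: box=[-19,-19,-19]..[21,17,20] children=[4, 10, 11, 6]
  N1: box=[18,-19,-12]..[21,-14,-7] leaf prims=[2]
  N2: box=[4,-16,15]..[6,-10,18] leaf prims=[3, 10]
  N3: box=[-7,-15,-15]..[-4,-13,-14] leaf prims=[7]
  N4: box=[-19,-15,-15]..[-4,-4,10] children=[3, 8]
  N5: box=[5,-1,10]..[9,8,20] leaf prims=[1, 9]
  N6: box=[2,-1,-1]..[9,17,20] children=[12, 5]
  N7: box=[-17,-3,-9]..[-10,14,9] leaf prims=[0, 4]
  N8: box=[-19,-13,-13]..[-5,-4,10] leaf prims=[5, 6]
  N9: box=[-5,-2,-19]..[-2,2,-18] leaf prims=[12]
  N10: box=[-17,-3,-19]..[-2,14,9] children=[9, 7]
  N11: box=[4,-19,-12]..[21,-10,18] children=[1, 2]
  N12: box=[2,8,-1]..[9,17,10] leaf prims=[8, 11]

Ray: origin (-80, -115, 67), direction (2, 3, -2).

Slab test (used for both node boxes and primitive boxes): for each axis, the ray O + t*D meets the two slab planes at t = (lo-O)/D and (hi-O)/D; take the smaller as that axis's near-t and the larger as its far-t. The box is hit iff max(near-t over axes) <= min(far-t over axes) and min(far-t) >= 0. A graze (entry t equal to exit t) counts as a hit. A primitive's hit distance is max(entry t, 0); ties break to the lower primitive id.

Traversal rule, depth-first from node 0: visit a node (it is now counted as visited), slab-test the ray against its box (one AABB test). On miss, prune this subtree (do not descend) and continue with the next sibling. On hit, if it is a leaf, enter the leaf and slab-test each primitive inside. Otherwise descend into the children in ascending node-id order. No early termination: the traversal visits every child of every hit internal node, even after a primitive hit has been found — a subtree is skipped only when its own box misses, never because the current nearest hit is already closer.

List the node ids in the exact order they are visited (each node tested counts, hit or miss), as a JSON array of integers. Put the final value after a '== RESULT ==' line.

Walk:
N0 x:[61/2,101/2] y:[32,44] z:[47/2,43] -> hit [32,43], descend [4, 6, 10, 11]
  N4 x:[61/2,38] y:[100/3,37] z:[57/2,41] -> hit [100/3,37], descend [3, 8]
    N3 x:[73/2,38] y:[100/3,34] z:[81/2,41] -> miss, prune
    N8 x:[61/2,75/2] y:[34,37] z:[57/2,40] -> hit [34,37] leaf, test {P5@t=37, P6(miss)}
  N6 x:[41,89/2] y:[38,44] z:[47/2,34] -> miss, prune
  N10 x:[63/2,39] y:[112/3,43] z:[29,43] -> hit [112/3,39], descend [7, 9]
    N7 x:[63/2,35] y:[112/3,43] z:[29,38] -> miss, prune
    N9 x:[75/2,39] y:[113/3,39] z:[85/2,43] -> miss, prune
  N11 x:[42,101/2] y:[32,35] z:[49/2,79/2] -> miss, prune

Visited [0, 4, 3, 8, 6, 10, 7, 9, 11]. Tests: 9 box, 1 leaf. Nearest: P5.

== RESULT ==
[0, 4, 3, 8, 6, 10, 7, 9, 11]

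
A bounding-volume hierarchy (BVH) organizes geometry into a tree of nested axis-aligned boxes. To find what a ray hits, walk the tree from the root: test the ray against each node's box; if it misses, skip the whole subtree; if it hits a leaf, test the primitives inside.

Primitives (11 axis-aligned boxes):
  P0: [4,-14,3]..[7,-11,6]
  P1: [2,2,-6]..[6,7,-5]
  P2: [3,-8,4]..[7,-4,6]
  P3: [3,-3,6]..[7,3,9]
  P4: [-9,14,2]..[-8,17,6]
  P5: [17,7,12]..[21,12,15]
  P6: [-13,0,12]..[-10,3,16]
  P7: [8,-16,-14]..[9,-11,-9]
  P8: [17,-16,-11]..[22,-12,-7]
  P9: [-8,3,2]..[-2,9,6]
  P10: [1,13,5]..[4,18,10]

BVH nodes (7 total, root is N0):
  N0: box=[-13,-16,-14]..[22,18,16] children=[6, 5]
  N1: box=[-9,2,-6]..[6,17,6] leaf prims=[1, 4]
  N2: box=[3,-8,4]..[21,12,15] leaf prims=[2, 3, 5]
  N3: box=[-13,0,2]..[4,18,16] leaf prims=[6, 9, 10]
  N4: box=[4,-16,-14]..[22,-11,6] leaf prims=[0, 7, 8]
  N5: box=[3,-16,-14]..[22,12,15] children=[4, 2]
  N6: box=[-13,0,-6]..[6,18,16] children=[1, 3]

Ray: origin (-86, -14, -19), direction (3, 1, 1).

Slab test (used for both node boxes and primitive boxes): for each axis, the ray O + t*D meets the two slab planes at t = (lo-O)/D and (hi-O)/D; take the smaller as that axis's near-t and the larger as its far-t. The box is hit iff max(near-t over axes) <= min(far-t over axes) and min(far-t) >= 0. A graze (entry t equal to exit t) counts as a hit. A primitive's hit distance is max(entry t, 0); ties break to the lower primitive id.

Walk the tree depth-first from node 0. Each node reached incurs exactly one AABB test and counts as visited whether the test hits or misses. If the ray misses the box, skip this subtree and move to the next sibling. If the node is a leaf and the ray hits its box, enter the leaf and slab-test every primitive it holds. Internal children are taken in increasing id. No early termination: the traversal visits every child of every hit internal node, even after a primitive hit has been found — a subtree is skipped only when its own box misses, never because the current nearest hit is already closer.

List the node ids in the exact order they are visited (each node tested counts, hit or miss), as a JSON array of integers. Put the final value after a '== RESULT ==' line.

Traverse from the root:
N0 x:[73/3,36] y:[-2,32] z:[5,35] -> hit [73/3,32], descend [5, 6]
  N5 x:[89/3,36] y:[-2,26] z:[5,34] -> miss, prune
  N6 x:[73/3,92/3] y:[14,32] z:[13,35] -> hit [73/3,92/3], descend [1, 3]
    N1 x:[77/3,92/3] y:[16,31] z:[13,25] -> miss, prune
    N3 x:[73/3,30] y:[14,32] z:[21,35] -> hit [73/3,30] leaf, test {P6(miss), P9(miss), P10@t=29}

order=[0, 5, 6, 1, 3]  |boxes|=5  |leaves|=1  hit=P10

== RESULT ==
[0, 5, 6, 1, 3]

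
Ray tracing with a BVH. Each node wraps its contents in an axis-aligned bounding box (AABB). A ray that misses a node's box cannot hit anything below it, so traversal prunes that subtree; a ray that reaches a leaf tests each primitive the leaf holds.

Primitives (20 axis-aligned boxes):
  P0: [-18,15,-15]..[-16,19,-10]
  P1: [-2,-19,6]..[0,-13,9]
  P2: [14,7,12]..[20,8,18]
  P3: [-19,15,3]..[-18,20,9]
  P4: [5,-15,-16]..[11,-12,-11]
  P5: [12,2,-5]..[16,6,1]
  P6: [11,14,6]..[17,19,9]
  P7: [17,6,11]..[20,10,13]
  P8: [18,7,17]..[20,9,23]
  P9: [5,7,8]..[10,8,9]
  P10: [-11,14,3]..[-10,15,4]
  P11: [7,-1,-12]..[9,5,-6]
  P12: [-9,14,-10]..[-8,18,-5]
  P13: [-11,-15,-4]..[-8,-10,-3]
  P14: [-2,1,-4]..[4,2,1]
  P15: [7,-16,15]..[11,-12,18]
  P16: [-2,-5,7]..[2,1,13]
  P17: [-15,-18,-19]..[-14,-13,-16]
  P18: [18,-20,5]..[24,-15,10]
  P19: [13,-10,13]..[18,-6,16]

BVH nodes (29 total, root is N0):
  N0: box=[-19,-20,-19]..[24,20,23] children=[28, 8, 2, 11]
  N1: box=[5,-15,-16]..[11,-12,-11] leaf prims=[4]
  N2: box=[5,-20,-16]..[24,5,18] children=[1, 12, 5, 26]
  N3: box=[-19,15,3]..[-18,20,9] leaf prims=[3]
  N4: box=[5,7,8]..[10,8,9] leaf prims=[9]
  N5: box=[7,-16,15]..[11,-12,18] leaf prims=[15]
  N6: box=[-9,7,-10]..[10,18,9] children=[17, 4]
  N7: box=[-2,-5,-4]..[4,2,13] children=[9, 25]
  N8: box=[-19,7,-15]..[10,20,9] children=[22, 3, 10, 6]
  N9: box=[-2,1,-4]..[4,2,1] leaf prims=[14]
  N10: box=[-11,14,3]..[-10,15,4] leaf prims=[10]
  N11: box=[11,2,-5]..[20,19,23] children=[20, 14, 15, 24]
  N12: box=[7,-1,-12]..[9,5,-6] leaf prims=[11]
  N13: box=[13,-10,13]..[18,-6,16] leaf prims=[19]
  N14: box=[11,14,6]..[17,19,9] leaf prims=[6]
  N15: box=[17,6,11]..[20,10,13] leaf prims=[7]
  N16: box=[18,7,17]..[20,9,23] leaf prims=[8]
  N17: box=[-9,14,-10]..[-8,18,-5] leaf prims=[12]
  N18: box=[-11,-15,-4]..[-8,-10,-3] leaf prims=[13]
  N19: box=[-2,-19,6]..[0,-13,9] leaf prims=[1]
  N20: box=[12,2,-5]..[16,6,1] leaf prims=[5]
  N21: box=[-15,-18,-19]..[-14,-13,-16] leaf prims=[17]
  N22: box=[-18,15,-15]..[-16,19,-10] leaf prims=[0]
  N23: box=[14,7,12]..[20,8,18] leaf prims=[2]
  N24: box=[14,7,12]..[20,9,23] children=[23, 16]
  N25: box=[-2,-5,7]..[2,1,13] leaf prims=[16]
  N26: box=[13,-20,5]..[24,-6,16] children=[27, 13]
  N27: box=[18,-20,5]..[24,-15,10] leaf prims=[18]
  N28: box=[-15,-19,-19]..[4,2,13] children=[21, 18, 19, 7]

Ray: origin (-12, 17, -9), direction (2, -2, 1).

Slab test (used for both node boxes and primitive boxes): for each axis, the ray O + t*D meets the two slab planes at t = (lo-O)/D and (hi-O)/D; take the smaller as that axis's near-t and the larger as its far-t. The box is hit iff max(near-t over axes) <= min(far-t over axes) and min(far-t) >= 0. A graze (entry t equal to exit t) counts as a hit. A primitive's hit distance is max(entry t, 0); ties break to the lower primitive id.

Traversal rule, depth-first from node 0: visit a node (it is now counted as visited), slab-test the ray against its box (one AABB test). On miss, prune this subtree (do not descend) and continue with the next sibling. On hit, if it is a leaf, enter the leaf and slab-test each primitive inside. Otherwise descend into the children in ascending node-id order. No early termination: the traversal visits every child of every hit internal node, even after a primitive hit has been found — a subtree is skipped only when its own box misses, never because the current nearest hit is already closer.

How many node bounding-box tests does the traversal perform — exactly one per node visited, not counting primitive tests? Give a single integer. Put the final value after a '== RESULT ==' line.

Walk:
N0 x:[-7/2,18] y:[-3/2,37/2] z:[-10,32] -> hit [-3/2,18], descend [2, 8, 11, 28]
  N2 x:[17/2,18] y:[6,37/2] z:[-7,27] -> hit [17/2,18], descend [1, 5, 12, 26]
    N1 x:[17/2,23/2] y:[29/2,16] z:[-7,-2] -> miss, prune
    N5 x:[19/2,23/2] y:[29/2,33/2] z:[24,27] -> miss, prune
    N12 x:[19/2,21/2] y:[6,9] z:[-3,3] -> miss, prune
    N26 x:[25/2,18] y:[23/2,37/2] z:[14,25] -> hit [14,18], descend [13, 27]
      N13 x:[25/2,15] y:[23/2,27/2] z:[22,25] -> miss, prune
      N27 x:[15,18] y:[16,37/2] z:[14,19] -> hit [16,18] leaf, test {P18@t=16}
  N8 x:[-7/2,11] y:[-3/2,5] z:[-6,18] -> hit [-3/2,5], descend [3, 6, 10, 22]
    N3 x:[-7/2,-3] y:[-3/2,1] z:[12,18] -> miss, prune
    N6 x:[3/2,11] y:[-1/2,5] z:[-1,18] -> hit [3/2,5], descend [4, 17]
      N4 x:[17/2,11] y:[9/2,5] z:[17,18] -> miss, prune
      N17 x:[3/2,2] y:[-1/2,3/2] z:[-1,4] -> hit [3/2,3/2] leaf, test {P12@t=3/2}
    N10 x:[1/2,1] y:[1,3/2] z:[12,13] -> miss, prune
    N22 x:[-3,-2] y:[-1,1] z:[-6,-1] -> miss, prune
  N11 x:[23/2,16] y:[-1,15/2] z:[4,32] -> miss, prune
  N28 x:[-3/2,8] y:[15/2,18] z:[-10,22] -> hit [15/2,8], descend [7, 18, 19, 21]
    N7 x:[5,8] y:[15/2,11] z:[5,22] -> hit [15/2,8], descend [9, 25]
      N9 x:[5,8] y:[15/2,8] z:[5,10] -> hit [15/2,8] leaf, test {P14@t=15/2}
      N25 x:[5,7] y:[8,11] z:[16,22] -> miss, prune
    N18 x:[1/2,2] y:[27/2,16] z:[5,6] -> miss, prune
    N19 x:[5,6] y:[15,18] z:[15,18] -> miss, prune
    N21 x:[-3/2,-1] y:[15,35/2] z:[-10,-7] -> miss, prune

Visited [0, 2, 1, 5, 12, 26, 13, 27, 8, 3, 6, 4, 17, 10, 22, 11, 28, 7, 9, 25, 18, 19, 21]. Tests: 23 box, 3 leaf. Nearest: P12.

== RESULT ==
23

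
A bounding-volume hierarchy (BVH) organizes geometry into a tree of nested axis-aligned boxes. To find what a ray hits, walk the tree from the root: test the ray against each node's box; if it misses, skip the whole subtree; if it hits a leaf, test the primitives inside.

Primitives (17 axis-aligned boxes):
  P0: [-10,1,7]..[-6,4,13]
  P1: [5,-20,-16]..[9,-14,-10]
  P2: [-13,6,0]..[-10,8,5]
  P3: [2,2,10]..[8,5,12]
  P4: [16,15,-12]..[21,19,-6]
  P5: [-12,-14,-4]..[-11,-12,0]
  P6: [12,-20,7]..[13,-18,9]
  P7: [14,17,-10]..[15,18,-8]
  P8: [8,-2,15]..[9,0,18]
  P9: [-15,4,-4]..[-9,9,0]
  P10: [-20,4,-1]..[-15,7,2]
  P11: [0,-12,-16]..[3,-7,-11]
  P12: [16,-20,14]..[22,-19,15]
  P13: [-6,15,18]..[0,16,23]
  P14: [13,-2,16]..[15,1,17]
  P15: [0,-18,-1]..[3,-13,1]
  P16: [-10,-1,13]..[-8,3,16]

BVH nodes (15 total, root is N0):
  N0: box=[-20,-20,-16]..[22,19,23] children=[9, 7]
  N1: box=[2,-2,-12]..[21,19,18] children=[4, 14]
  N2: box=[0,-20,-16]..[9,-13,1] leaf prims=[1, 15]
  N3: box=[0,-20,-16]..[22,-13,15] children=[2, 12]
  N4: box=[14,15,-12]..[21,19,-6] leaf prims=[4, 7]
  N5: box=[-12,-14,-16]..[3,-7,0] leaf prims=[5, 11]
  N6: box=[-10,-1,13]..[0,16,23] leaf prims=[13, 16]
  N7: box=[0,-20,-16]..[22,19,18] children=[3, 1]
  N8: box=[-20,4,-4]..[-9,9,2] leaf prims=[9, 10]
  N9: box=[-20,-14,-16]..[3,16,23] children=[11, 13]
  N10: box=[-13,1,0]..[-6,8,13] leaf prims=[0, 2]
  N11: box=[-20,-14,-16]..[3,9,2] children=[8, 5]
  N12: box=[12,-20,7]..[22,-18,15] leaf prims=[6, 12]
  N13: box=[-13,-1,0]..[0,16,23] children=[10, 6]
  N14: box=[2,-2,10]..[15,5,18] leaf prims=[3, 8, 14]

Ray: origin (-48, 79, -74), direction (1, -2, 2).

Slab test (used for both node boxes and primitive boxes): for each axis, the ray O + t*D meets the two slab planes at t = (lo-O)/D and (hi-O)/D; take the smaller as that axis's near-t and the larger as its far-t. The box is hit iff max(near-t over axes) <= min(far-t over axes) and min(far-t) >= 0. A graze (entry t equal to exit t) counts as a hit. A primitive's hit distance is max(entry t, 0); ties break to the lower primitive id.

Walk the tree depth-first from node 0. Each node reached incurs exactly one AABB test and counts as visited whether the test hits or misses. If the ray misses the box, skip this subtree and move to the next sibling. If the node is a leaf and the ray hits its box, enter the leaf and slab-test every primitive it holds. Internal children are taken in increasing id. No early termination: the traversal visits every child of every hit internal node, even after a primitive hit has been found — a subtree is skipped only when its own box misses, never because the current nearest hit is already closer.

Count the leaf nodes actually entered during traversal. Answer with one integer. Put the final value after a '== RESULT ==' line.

Walk:
N0 x:[28,70] y:[30,99/2] z:[29,97/2] -> hit [30,97/2], descend [7, 9]
  N7 x:[48,70] y:[30,99/2] z:[29,46] -> miss, prune
  N9 x:[28,51] y:[63/2,93/2] z:[29,97/2] -> hit [63/2,93/2], descend [11, 13]
    N11 x:[28,51] y:[35,93/2] z:[29,38] -> hit [35,38], descend [5, 8]
      N5 x:[36,51] y:[43,93/2] z:[29,37] -> miss, prune
      N8 x:[28,39] y:[35,75/2] z:[35,38] -> hit [35,75/2] leaf, test {P9@t=35, P10(miss)}
    N13 x:[35,48] y:[63/2,40] z:[37,97/2] -> hit [37,40], descend [6, 10]
      N6 x:[38,48] y:[63/2,40] z:[87/2,97/2] -> miss, prune
      N10 x:[35,42] y:[71/2,39] z:[37,87/2] -> hit [37,39] leaf, test {P0(miss), P2(miss)}

Summary -> nodes [0, 7, 9, 11, 5, 8, 13, 6, 10]; box-tests=9; leaf-entries=2; first=P9

== RESULT ==
2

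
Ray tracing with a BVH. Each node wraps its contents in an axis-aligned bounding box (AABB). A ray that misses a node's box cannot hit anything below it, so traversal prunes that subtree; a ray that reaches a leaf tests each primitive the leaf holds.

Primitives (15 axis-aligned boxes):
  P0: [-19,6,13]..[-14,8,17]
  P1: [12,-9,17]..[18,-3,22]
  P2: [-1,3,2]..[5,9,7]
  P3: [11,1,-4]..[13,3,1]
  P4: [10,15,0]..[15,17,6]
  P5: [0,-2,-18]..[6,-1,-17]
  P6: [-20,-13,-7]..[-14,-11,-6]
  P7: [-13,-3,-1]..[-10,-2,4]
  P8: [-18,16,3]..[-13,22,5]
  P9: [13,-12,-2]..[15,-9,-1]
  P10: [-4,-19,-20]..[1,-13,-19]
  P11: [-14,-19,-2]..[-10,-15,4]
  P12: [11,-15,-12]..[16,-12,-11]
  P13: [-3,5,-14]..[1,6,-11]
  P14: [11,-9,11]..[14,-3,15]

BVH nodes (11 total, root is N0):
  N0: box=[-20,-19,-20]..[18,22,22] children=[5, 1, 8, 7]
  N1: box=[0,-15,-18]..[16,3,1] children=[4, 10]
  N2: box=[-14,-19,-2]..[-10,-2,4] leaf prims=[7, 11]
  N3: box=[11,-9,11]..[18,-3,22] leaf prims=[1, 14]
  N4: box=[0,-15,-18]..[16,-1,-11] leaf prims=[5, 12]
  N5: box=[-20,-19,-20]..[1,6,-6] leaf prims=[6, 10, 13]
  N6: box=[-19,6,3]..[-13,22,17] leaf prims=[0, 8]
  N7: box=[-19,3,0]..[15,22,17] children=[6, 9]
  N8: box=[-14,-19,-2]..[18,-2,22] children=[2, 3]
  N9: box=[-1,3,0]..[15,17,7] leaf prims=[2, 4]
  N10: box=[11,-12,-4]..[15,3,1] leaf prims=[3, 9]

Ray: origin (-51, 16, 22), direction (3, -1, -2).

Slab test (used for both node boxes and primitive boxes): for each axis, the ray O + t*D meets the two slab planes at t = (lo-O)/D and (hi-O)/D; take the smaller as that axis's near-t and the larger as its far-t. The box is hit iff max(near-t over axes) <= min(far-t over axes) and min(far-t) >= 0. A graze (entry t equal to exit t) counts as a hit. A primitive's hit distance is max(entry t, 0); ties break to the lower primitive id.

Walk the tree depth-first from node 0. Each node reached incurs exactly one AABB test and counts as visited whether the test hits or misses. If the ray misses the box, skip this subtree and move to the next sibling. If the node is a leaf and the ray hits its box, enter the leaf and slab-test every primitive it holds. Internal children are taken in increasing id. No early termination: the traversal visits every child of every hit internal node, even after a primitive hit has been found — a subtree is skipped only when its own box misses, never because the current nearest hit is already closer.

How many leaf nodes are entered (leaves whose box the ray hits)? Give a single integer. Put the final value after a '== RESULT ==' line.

Walk:
N0 x:[31/3,23] y:[-6,35] z:[0,21] -> hit [31/3,21], descend [1, 5, 7, 8]
  N1 x:[17,67/3] y:[13,31] z:[21/2,20] -> hit [17,20], descend [4, 10]
    N4 x:[17,67/3] y:[17,31] z:[33/2,20] -> hit [17,20] leaf, test {P5(miss), P12(miss)}
    N10 x:[62/3,22] y:[13,28] z:[21/2,13] -> miss, prune
  N5 x:[31/3,52/3] y:[10,35] z:[14,21] -> hit [14,52/3] leaf, test {P6(miss), P10(miss), P13(miss)}
  N7 x:[32/3,22] y:[-6,13] z:[5/2,11] -> hit [32/3,11], descend [6, 9]
    N6 x:[32/3,38/3] y:[-6,10] z:[5/2,19/2] -> miss, prune
    N9 x:[50/3,22] y:[-1,13] z:[15/2,11] -> miss, prune
  N8 x:[37/3,23] y:[18,35] z:[0,12] -> miss, prune

Visited [0, 1, 4, 10, 5, 7, 6, 9, 8]. Tests: 9 box, 2 leaf. Nearest: miss.

== RESULT ==
2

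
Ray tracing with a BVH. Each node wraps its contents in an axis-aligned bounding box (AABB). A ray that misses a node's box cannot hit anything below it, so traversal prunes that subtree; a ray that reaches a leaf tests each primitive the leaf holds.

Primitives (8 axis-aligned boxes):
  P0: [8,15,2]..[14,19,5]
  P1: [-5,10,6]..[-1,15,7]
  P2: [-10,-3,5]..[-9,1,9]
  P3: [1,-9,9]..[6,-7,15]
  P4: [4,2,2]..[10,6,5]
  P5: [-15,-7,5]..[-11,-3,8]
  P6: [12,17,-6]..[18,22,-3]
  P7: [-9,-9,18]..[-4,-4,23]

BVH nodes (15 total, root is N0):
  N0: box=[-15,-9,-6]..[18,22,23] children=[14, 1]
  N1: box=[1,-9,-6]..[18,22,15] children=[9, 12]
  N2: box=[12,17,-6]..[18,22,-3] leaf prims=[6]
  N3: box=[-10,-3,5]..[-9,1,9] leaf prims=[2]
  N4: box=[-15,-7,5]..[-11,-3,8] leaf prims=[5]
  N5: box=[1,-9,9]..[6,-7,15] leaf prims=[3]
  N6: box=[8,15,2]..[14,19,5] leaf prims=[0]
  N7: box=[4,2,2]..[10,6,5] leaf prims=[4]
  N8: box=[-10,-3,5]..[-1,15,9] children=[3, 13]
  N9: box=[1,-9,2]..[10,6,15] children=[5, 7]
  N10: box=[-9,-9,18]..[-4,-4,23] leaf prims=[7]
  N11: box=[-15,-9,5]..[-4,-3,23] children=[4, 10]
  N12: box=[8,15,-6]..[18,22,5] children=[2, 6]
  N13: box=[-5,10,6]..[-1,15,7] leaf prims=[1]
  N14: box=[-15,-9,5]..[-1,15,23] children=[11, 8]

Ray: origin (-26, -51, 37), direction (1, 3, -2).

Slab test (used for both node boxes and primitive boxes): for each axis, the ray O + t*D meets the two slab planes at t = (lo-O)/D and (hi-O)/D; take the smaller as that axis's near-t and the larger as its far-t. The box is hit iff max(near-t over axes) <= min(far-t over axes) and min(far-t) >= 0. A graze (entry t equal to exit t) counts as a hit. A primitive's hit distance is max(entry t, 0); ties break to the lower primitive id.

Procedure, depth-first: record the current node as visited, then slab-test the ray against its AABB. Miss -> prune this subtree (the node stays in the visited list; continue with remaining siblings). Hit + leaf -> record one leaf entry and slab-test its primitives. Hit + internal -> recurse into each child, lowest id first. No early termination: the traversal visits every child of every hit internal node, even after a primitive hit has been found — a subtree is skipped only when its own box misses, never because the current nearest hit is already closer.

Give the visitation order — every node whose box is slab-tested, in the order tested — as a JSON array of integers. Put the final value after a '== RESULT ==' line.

Walk:
N0 x:[11,44] y:[14,73/3] z:[7,43/2] -> hit [14,43/2], descend [1, 14]
  N1 x:[27,44] y:[14,73/3] z:[11,43/2] -> miss, prune
  N14 x:[11,25] y:[14,22] z:[7,16] -> hit [14,16], descend [8, 11]
    N8 x:[16,25] y:[16,22] z:[14,16] -> hit [16,16], descend [3, 13]
      N3 x:[16,17] y:[16,52/3] z:[14,16] -> hit [16,16] leaf, test {P2@t=16}
      N13 x:[21,25] y:[61/3,22] z:[15,31/2] -> miss, prune
    N11 x:[11,22] y:[14,16] z:[7,16] -> hit [14,16], descend [4, 10]
      N4 x:[11,15] y:[44/3,16] z:[29/2,16] -> hit [44/3,15] leaf, test {P5@t=44/3}
      N10 x:[17,22] y:[14,47/3] z:[7,19/2] -> miss, prune

9 AABB tests over nodes [0, 1, 14, 8, 3, 13, 11, 4, 10]; 2 leaves entered; closest P5.

== RESULT ==
[0, 1, 14, 8, 3, 13, 11, 4, 10]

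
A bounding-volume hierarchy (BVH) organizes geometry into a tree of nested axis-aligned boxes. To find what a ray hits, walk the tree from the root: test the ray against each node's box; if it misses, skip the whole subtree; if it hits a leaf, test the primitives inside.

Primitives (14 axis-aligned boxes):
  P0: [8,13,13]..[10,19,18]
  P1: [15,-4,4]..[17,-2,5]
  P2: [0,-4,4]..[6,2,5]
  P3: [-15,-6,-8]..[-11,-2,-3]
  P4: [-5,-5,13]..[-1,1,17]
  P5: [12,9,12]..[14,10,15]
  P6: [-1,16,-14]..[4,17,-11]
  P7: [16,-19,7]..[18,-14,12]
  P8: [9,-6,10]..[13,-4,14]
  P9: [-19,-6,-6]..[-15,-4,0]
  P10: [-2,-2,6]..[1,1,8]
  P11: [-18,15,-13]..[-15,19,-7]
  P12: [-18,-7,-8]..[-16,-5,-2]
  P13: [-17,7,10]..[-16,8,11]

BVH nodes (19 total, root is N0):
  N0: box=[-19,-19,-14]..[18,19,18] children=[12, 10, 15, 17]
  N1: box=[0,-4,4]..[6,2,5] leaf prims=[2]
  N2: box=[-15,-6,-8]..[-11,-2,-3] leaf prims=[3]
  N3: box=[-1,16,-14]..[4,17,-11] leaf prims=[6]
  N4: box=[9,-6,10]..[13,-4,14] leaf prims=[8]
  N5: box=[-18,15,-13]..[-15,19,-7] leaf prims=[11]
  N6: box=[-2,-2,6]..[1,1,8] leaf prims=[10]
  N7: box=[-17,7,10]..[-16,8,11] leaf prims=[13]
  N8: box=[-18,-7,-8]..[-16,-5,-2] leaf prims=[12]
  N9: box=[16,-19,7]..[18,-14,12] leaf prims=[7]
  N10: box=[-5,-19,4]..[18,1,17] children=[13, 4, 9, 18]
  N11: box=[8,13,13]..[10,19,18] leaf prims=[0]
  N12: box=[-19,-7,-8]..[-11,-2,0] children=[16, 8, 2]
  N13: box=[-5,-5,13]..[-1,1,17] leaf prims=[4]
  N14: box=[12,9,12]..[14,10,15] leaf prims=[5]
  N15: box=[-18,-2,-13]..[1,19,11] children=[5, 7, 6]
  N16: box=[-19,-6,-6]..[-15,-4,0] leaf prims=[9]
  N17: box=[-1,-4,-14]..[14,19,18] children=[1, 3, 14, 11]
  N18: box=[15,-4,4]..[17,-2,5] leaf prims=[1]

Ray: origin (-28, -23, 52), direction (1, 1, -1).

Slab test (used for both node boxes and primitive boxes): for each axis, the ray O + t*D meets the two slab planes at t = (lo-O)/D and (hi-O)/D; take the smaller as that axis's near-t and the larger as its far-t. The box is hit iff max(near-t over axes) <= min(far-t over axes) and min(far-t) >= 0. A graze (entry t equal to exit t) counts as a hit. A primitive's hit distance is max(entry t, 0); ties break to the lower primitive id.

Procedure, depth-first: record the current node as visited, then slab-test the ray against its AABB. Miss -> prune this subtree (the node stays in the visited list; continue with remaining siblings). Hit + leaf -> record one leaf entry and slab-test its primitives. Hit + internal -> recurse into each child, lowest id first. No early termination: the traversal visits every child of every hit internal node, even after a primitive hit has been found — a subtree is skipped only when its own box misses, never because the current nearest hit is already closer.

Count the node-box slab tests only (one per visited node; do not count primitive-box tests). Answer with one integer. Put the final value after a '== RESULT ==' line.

Traverse from the root:
N0 x:[9,46] y:[4,42] z:[34,66] -> hit [34,42], descend [10, 12, 15, 17]
  N10 x:[23,46] y:[4,24] z:[35,48] -> miss, prune
  N12 x:[9,17] y:[16,21] z:[52,60] -> miss, prune
  N15 x:[10,29] y:[21,42] z:[41,65] -> miss, prune
  N17 x:[27,42] y:[19,42] z:[34,66] -> hit [34,42], descend [1, 3, 11, 14]
    N1 x:[28,34] y:[19,25] z:[47,48] -> miss, prune
    N3 x:[27,32] y:[39,40] z:[63,66] -> miss, prune
    N11 x:[36,38] y:[36,42] z:[34,39] -> hit [36,38] leaf, test {P0@t=36}
    N14 x:[40,42] y:[32,33] z:[37,40] -> miss, prune

Summary -> nodes [0, 10, 12, 15, 17, 1, 3, 11, 14]; box-tests=9; leaf-entries=1; first=P0

== RESULT ==
9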